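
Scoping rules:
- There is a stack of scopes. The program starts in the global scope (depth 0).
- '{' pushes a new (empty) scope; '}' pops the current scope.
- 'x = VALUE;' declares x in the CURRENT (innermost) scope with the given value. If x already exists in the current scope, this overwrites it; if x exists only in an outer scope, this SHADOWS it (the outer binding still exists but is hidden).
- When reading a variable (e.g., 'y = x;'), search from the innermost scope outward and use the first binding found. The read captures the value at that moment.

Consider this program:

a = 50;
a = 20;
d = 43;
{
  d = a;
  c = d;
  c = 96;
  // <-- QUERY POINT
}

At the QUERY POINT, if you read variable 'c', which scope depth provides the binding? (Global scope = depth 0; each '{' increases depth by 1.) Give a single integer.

Answer: 1

Derivation:
Step 1: declare a=50 at depth 0
Step 2: declare a=20 at depth 0
Step 3: declare d=43 at depth 0
Step 4: enter scope (depth=1)
Step 5: declare d=(read a)=20 at depth 1
Step 6: declare c=(read d)=20 at depth 1
Step 7: declare c=96 at depth 1
Visible at query point: a=20 c=96 d=20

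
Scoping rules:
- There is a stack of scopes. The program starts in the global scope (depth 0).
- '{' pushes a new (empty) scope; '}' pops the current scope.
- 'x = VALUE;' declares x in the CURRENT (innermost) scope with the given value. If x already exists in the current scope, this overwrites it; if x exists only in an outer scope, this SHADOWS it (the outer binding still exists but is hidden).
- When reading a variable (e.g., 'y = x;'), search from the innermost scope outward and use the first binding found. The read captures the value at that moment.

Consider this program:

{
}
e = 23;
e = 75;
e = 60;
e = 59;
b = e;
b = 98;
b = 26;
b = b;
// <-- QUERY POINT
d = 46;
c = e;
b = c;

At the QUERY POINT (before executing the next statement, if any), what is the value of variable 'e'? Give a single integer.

Answer: 59

Derivation:
Step 1: enter scope (depth=1)
Step 2: exit scope (depth=0)
Step 3: declare e=23 at depth 0
Step 4: declare e=75 at depth 0
Step 5: declare e=60 at depth 0
Step 6: declare e=59 at depth 0
Step 7: declare b=(read e)=59 at depth 0
Step 8: declare b=98 at depth 0
Step 9: declare b=26 at depth 0
Step 10: declare b=(read b)=26 at depth 0
Visible at query point: b=26 e=59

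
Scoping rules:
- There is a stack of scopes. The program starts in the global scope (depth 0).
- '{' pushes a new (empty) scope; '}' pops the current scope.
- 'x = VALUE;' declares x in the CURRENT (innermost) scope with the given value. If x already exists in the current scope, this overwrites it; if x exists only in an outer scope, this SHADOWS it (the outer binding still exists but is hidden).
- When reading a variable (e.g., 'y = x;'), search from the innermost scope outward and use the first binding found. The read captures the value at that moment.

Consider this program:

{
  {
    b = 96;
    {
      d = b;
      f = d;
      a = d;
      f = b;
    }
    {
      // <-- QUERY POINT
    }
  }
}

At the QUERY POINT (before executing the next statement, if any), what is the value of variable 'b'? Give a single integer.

Answer: 96

Derivation:
Step 1: enter scope (depth=1)
Step 2: enter scope (depth=2)
Step 3: declare b=96 at depth 2
Step 4: enter scope (depth=3)
Step 5: declare d=(read b)=96 at depth 3
Step 6: declare f=(read d)=96 at depth 3
Step 7: declare a=(read d)=96 at depth 3
Step 8: declare f=(read b)=96 at depth 3
Step 9: exit scope (depth=2)
Step 10: enter scope (depth=3)
Visible at query point: b=96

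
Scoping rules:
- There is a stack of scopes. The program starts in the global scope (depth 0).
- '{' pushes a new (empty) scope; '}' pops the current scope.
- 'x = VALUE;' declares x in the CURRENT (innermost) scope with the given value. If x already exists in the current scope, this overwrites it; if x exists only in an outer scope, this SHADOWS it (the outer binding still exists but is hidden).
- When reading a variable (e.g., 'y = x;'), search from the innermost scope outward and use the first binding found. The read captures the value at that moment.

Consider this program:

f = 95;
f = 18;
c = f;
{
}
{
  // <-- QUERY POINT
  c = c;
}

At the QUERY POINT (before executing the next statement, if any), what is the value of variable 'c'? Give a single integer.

Step 1: declare f=95 at depth 0
Step 2: declare f=18 at depth 0
Step 3: declare c=(read f)=18 at depth 0
Step 4: enter scope (depth=1)
Step 5: exit scope (depth=0)
Step 6: enter scope (depth=1)
Visible at query point: c=18 f=18

Answer: 18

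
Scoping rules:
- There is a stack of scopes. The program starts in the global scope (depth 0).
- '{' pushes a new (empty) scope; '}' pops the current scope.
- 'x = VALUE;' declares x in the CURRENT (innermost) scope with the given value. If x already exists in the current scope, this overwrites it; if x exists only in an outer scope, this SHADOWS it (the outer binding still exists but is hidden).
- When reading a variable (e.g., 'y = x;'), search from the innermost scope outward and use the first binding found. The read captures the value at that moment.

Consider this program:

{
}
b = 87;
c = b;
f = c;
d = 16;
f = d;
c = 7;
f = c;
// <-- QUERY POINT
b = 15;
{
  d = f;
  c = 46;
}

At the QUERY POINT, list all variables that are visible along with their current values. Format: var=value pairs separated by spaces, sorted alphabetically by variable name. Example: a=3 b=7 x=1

Step 1: enter scope (depth=1)
Step 2: exit scope (depth=0)
Step 3: declare b=87 at depth 0
Step 4: declare c=(read b)=87 at depth 0
Step 5: declare f=(read c)=87 at depth 0
Step 6: declare d=16 at depth 0
Step 7: declare f=(read d)=16 at depth 0
Step 8: declare c=7 at depth 0
Step 9: declare f=(read c)=7 at depth 0
Visible at query point: b=87 c=7 d=16 f=7

Answer: b=87 c=7 d=16 f=7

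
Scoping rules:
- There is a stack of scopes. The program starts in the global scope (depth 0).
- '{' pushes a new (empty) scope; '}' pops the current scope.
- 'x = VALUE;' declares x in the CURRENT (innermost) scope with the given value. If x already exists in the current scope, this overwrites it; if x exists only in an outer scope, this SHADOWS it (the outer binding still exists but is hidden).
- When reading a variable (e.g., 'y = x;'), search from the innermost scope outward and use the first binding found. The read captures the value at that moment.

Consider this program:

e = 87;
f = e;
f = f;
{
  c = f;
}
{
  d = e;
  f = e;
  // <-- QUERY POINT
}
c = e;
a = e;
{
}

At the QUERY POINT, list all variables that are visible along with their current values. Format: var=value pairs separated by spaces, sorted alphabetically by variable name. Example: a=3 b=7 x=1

Answer: d=87 e=87 f=87

Derivation:
Step 1: declare e=87 at depth 0
Step 2: declare f=(read e)=87 at depth 0
Step 3: declare f=(read f)=87 at depth 0
Step 4: enter scope (depth=1)
Step 5: declare c=(read f)=87 at depth 1
Step 6: exit scope (depth=0)
Step 7: enter scope (depth=1)
Step 8: declare d=(read e)=87 at depth 1
Step 9: declare f=(read e)=87 at depth 1
Visible at query point: d=87 e=87 f=87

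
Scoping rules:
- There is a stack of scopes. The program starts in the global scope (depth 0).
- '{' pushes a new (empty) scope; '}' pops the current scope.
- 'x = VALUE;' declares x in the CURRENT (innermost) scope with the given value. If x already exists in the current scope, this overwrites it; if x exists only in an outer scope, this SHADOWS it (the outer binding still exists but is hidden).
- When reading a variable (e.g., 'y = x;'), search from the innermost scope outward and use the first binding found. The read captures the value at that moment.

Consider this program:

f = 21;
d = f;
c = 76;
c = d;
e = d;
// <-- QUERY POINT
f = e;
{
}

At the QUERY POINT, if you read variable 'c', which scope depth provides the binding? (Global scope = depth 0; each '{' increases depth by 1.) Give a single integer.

Answer: 0

Derivation:
Step 1: declare f=21 at depth 0
Step 2: declare d=(read f)=21 at depth 0
Step 3: declare c=76 at depth 0
Step 4: declare c=(read d)=21 at depth 0
Step 5: declare e=(read d)=21 at depth 0
Visible at query point: c=21 d=21 e=21 f=21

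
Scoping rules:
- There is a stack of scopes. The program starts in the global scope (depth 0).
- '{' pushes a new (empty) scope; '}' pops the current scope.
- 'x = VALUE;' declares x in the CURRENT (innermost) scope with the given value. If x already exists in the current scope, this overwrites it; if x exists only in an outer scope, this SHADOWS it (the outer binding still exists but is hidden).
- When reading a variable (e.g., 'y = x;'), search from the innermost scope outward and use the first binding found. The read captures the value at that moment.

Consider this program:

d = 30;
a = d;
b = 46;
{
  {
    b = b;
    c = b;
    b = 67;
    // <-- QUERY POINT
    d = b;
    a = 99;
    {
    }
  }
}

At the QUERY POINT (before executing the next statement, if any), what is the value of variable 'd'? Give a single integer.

Answer: 30

Derivation:
Step 1: declare d=30 at depth 0
Step 2: declare a=(read d)=30 at depth 0
Step 3: declare b=46 at depth 0
Step 4: enter scope (depth=1)
Step 5: enter scope (depth=2)
Step 6: declare b=(read b)=46 at depth 2
Step 7: declare c=(read b)=46 at depth 2
Step 8: declare b=67 at depth 2
Visible at query point: a=30 b=67 c=46 d=30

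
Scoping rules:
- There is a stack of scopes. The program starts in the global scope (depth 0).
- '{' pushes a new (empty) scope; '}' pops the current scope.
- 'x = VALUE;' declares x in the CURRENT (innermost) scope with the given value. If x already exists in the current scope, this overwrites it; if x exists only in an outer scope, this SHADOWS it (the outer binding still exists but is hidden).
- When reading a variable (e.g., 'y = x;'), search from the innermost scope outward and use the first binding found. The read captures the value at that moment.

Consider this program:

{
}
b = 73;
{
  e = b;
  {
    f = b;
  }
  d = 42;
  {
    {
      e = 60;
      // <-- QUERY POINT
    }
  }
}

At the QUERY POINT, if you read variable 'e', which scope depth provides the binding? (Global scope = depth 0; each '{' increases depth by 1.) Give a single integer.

Step 1: enter scope (depth=1)
Step 2: exit scope (depth=0)
Step 3: declare b=73 at depth 0
Step 4: enter scope (depth=1)
Step 5: declare e=(read b)=73 at depth 1
Step 6: enter scope (depth=2)
Step 7: declare f=(read b)=73 at depth 2
Step 8: exit scope (depth=1)
Step 9: declare d=42 at depth 1
Step 10: enter scope (depth=2)
Step 11: enter scope (depth=3)
Step 12: declare e=60 at depth 3
Visible at query point: b=73 d=42 e=60

Answer: 3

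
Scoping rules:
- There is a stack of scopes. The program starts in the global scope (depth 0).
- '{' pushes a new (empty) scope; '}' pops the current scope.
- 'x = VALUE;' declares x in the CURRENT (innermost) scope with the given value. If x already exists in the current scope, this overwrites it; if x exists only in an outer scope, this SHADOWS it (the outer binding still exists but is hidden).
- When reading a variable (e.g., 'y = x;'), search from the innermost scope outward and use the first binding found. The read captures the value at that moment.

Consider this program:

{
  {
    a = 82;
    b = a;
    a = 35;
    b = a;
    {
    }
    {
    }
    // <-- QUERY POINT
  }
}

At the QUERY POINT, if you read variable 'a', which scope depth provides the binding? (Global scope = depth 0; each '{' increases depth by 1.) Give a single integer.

Answer: 2

Derivation:
Step 1: enter scope (depth=1)
Step 2: enter scope (depth=2)
Step 3: declare a=82 at depth 2
Step 4: declare b=(read a)=82 at depth 2
Step 5: declare a=35 at depth 2
Step 6: declare b=(read a)=35 at depth 2
Step 7: enter scope (depth=3)
Step 8: exit scope (depth=2)
Step 9: enter scope (depth=3)
Step 10: exit scope (depth=2)
Visible at query point: a=35 b=35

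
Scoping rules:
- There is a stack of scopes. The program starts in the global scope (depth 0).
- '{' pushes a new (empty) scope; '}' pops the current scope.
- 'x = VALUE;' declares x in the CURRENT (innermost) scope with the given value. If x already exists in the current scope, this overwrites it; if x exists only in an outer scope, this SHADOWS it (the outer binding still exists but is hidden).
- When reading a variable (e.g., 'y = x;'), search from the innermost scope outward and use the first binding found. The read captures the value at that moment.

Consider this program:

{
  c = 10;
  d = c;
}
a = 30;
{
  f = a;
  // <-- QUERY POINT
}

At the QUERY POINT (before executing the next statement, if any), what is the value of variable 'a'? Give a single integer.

Step 1: enter scope (depth=1)
Step 2: declare c=10 at depth 1
Step 3: declare d=(read c)=10 at depth 1
Step 4: exit scope (depth=0)
Step 5: declare a=30 at depth 0
Step 6: enter scope (depth=1)
Step 7: declare f=(read a)=30 at depth 1
Visible at query point: a=30 f=30

Answer: 30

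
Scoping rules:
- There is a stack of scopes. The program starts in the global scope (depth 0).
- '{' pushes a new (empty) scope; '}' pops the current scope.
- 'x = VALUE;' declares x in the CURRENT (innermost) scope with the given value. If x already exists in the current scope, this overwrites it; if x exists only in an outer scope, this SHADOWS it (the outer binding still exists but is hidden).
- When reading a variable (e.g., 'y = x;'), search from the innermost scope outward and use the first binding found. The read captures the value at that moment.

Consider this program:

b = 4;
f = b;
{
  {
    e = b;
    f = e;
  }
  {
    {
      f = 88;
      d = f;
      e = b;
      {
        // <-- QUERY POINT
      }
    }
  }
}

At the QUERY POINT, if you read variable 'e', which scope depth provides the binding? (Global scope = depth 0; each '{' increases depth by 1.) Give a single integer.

Step 1: declare b=4 at depth 0
Step 2: declare f=(read b)=4 at depth 0
Step 3: enter scope (depth=1)
Step 4: enter scope (depth=2)
Step 5: declare e=(read b)=4 at depth 2
Step 6: declare f=(read e)=4 at depth 2
Step 7: exit scope (depth=1)
Step 8: enter scope (depth=2)
Step 9: enter scope (depth=3)
Step 10: declare f=88 at depth 3
Step 11: declare d=(read f)=88 at depth 3
Step 12: declare e=(read b)=4 at depth 3
Step 13: enter scope (depth=4)
Visible at query point: b=4 d=88 e=4 f=88

Answer: 3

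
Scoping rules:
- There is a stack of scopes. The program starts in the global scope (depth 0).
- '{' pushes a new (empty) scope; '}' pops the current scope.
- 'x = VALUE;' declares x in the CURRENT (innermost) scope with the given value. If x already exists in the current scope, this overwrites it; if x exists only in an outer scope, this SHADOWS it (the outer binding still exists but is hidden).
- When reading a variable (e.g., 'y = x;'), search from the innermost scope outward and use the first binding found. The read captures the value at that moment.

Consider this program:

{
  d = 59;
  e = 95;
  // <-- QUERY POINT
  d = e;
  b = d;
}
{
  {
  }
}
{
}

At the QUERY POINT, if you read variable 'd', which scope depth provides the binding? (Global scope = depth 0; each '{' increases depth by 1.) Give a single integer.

Step 1: enter scope (depth=1)
Step 2: declare d=59 at depth 1
Step 3: declare e=95 at depth 1
Visible at query point: d=59 e=95

Answer: 1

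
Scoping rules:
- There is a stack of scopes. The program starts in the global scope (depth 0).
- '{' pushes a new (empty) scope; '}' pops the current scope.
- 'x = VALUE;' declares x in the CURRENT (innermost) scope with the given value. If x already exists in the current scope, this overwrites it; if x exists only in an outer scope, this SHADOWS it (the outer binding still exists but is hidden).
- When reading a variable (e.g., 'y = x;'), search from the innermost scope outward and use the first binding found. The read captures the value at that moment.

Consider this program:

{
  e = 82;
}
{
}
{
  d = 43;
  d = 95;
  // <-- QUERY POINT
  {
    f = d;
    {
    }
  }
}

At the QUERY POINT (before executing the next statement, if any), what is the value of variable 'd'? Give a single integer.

Answer: 95

Derivation:
Step 1: enter scope (depth=1)
Step 2: declare e=82 at depth 1
Step 3: exit scope (depth=0)
Step 4: enter scope (depth=1)
Step 5: exit scope (depth=0)
Step 6: enter scope (depth=1)
Step 7: declare d=43 at depth 1
Step 8: declare d=95 at depth 1
Visible at query point: d=95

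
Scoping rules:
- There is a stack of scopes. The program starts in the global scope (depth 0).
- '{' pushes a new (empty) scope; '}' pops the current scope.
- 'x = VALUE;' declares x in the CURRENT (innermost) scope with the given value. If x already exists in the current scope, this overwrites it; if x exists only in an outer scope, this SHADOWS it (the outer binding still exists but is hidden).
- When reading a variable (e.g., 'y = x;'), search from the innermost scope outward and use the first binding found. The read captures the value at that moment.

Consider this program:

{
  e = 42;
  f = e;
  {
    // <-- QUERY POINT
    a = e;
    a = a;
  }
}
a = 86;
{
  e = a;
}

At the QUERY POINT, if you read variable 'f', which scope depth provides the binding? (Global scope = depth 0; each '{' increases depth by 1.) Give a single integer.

Step 1: enter scope (depth=1)
Step 2: declare e=42 at depth 1
Step 3: declare f=(read e)=42 at depth 1
Step 4: enter scope (depth=2)
Visible at query point: e=42 f=42

Answer: 1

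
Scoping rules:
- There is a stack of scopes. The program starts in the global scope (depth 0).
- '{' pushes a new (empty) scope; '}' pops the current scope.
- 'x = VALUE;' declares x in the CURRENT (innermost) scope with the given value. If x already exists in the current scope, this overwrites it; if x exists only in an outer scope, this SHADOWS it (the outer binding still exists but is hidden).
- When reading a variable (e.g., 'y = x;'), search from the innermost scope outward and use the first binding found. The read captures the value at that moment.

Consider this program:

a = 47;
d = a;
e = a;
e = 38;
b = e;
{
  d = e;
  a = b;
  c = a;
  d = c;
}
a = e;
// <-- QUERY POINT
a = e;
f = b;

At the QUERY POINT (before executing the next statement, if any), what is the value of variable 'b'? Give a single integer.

Step 1: declare a=47 at depth 0
Step 2: declare d=(read a)=47 at depth 0
Step 3: declare e=(read a)=47 at depth 0
Step 4: declare e=38 at depth 0
Step 5: declare b=(read e)=38 at depth 0
Step 6: enter scope (depth=1)
Step 7: declare d=(read e)=38 at depth 1
Step 8: declare a=(read b)=38 at depth 1
Step 9: declare c=(read a)=38 at depth 1
Step 10: declare d=(read c)=38 at depth 1
Step 11: exit scope (depth=0)
Step 12: declare a=(read e)=38 at depth 0
Visible at query point: a=38 b=38 d=47 e=38

Answer: 38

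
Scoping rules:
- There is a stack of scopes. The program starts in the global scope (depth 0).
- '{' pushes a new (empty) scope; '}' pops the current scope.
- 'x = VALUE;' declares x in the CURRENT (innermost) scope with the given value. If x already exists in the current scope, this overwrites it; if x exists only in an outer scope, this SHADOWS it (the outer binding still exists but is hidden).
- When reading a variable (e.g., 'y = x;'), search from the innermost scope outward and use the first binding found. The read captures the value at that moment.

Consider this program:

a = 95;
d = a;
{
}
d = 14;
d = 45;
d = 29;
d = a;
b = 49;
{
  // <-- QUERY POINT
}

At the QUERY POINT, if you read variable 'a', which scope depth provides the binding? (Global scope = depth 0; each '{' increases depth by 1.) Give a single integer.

Step 1: declare a=95 at depth 0
Step 2: declare d=(read a)=95 at depth 0
Step 3: enter scope (depth=1)
Step 4: exit scope (depth=0)
Step 5: declare d=14 at depth 0
Step 6: declare d=45 at depth 0
Step 7: declare d=29 at depth 0
Step 8: declare d=(read a)=95 at depth 0
Step 9: declare b=49 at depth 0
Step 10: enter scope (depth=1)
Visible at query point: a=95 b=49 d=95

Answer: 0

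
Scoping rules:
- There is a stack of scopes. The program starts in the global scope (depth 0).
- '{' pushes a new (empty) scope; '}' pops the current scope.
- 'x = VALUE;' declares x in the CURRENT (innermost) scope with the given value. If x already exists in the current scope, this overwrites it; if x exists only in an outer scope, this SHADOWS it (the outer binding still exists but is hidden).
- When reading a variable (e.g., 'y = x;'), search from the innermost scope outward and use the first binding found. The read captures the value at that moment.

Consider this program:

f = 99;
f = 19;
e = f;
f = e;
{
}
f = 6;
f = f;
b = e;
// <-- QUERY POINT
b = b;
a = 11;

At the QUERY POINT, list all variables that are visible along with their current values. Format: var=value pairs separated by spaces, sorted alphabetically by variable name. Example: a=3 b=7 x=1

Step 1: declare f=99 at depth 0
Step 2: declare f=19 at depth 0
Step 3: declare e=(read f)=19 at depth 0
Step 4: declare f=(read e)=19 at depth 0
Step 5: enter scope (depth=1)
Step 6: exit scope (depth=0)
Step 7: declare f=6 at depth 0
Step 8: declare f=(read f)=6 at depth 0
Step 9: declare b=(read e)=19 at depth 0
Visible at query point: b=19 e=19 f=6

Answer: b=19 e=19 f=6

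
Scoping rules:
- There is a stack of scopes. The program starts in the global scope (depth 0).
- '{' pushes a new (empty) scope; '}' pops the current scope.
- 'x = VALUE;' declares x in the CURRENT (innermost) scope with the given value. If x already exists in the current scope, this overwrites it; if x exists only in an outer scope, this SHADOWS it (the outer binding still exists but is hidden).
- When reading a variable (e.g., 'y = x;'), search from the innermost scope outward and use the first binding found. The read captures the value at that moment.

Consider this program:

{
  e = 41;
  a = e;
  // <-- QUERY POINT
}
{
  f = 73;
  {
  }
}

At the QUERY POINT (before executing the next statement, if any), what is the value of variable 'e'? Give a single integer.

Step 1: enter scope (depth=1)
Step 2: declare e=41 at depth 1
Step 3: declare a=(read e)=41 at depth 1
Visible at query point: a=41 e=41

Answer: 41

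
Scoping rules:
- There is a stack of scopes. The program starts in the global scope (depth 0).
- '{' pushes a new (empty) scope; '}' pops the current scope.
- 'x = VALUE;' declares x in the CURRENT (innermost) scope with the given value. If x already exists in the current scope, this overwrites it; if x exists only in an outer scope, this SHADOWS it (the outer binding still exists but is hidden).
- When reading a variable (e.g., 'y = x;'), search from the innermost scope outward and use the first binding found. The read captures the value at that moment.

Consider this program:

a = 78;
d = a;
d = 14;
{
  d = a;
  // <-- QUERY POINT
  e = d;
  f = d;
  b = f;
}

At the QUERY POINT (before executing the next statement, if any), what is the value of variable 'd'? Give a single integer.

Step 1: declare a=78 at depth 0
Step 2: declare d=(read a)=78 at depth 0
Step 3: declare d=14 at depth 0
Step 4: enter scope (depth=1)
Step 5: declare d=(read a)=78 at depth 1
Visible at query point: a=78 d=78

Answer: 78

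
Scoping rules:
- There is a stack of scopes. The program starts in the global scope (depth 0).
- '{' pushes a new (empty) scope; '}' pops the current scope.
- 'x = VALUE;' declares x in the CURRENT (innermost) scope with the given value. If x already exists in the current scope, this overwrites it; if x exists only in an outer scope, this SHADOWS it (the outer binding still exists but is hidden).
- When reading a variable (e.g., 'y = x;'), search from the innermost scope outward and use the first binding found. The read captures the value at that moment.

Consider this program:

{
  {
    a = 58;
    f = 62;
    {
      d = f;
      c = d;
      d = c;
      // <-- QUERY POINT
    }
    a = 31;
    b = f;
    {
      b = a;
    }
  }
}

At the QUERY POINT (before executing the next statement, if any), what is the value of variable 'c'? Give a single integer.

Answer: 62

Derivation:
Step 1: enter scope (depth=1)
Step 2: enter scope (depth=2)
Step 3: declare a=58 at depth 2
Step 4: declare f=62 at depth 2
Step 5: enter scope (depth=3)
Step 6: declare d=(read f)=62 at depth 3
Step 7: declare c=(read d)=62 at depth 3
Step 8: declare d=(read c)=62 at depth 3
Visible at query point: a=58 c=62 d=62 f=62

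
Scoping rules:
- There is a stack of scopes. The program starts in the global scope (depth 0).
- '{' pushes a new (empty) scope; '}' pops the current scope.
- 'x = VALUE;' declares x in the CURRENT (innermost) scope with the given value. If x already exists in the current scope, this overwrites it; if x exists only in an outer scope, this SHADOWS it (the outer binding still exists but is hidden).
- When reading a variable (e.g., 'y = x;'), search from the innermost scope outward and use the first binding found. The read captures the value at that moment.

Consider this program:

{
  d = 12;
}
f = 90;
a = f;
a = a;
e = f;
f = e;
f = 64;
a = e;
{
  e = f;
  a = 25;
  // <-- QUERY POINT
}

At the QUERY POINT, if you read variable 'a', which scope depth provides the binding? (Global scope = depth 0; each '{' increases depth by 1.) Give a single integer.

Answer: 1

Derivation:
Step 1: enter scope (depth=1)
Step 2: declare d=12 at depth 1
Step 3: exit scope (depth=0)
Step 4: declare f=90 at depth 0
Step 5: declare a=(read f)=90 at depth 0
Step 6: declare a=(read a)=90 at depth 0
Step 7: declare e=(read f)=90 at depth 0
Step 8: declare f=(read e)=90 at depth 0
Step 9: declare f=64 at depth 0
Step 10: declare a=(read e)=90 at depth 0
Step 11: enter scope (depth=1)
Step 12: declare e=(read f)=64 at depth 1
Step 13: declare a=25 at depth 1
Visible at query point: a=25 e=64 f=64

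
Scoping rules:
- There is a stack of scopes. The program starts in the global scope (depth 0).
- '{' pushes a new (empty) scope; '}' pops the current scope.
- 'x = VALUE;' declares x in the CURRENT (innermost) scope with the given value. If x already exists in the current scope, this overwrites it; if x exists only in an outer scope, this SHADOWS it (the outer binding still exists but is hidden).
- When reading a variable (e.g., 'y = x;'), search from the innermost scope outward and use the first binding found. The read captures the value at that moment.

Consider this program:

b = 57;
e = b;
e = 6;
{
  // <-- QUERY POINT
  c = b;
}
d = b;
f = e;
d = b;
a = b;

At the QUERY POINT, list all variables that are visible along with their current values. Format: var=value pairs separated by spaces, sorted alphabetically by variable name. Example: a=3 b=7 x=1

Step 1: declare b=57 at depth 0
Step 2: declare e=(read b)=57 at depth 0
Step 3: declare e=6 at depth 0
Step 4: enter scope (depth=1)
Visible at query point: b=57 e=6

Answer: b=57 e=6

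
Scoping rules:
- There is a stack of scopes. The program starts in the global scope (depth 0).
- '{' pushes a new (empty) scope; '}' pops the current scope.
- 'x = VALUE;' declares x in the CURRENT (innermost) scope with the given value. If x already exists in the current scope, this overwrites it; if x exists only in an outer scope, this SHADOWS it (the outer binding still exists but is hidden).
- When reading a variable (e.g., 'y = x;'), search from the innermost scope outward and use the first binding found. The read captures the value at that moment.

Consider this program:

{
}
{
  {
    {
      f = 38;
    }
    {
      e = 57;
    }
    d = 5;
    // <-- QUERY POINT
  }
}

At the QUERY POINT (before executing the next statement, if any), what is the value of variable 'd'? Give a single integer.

Answer: 5

Derivation:
Step 1: enter scope (depth=1)
Step 2: exit scope (depth=0)
Step 3: enter scope (depth=1)
Step 4: enter scope (depth=2)
Step 5: enter scope (depth=3)
Step 6: declare f=38 at depth 3
Step 7: exit scope (depth=2)
Step 8: enter scope (depth=3)
Step 9: declare e=57 at depth 3
Step 10: exit scope (depth=2)
Step 11: declare d=5 at depth 2
Visible at query point: d=5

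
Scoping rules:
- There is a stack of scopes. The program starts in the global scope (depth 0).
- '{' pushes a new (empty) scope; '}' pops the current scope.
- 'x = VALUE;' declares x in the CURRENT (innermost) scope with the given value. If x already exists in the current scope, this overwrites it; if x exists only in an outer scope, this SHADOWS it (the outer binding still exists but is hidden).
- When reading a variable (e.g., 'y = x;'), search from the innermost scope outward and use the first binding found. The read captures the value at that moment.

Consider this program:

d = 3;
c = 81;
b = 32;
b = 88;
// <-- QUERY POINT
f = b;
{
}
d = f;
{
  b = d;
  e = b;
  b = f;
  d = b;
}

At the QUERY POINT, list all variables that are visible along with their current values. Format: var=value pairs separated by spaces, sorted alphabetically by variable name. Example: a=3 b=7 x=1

Step 1: declare d=3 at depth 0
Step 2: declare c=81 at depth 0
Step 3: declare b=32 at depth 0
Step 4: declare b=88 at depth 0
Visible at query point: b=88 c=81 d=3

Answer: b=88 c=81 d=3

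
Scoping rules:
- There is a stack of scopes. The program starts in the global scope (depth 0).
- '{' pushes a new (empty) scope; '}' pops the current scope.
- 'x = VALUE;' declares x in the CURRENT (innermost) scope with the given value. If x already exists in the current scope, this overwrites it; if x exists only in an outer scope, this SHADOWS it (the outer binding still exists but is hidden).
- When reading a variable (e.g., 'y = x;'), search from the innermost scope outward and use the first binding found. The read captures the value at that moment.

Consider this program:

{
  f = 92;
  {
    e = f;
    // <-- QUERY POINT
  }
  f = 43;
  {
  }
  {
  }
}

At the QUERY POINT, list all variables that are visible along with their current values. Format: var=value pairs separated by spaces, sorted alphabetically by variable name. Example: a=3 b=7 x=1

Answer: e=92 f=92

Derivation:
Step 1: enter scope (depth=1)
Step 2: declare f=92 at depth 1
Step 3: enter scope (depth=2)
Step 4: declare e=(read f)=92 at depth 2
Visible at query point: e=92 f=92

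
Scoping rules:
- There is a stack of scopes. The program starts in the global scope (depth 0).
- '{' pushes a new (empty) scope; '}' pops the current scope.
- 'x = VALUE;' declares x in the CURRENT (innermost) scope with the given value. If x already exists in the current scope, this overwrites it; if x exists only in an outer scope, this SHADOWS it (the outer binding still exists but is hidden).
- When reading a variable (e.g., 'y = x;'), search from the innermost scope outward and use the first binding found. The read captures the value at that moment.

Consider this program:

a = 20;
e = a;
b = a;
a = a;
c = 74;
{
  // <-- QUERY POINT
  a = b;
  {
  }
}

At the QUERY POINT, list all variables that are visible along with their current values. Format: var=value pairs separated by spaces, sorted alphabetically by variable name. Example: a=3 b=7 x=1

Answer: a=20 b=20 c=74 e=20

Derivation:
Step 1: declare a=20 at depth 0
Step 2: declare e=(read a)=20 at depth 0
Step 3: declare b=(read a)=20 at depth 0
Step 4: declare a=(read a)=20 at depth 0
Step 5: declare c=74 at depth 0
Step 6: enter scope (depth=1)
Visible at query point: a=20 b=20 c=74 e=20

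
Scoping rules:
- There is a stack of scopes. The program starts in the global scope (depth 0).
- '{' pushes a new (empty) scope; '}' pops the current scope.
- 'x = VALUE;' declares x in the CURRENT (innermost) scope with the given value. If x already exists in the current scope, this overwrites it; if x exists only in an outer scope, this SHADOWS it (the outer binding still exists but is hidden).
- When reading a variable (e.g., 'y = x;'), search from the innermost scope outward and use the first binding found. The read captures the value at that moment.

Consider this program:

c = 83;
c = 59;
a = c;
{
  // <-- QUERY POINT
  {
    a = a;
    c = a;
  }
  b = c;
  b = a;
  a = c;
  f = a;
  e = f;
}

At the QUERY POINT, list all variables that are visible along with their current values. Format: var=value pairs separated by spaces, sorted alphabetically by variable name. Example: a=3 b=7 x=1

Step 1: declare c=83 at depth 0
Step 2: declare c=59 at depth 0
Step 3: declare a=(read c)=59 at depth 0
Step 4: enter scope (depth=1)
Visible at query point: a=59 c=59

Answer: a=59 c=59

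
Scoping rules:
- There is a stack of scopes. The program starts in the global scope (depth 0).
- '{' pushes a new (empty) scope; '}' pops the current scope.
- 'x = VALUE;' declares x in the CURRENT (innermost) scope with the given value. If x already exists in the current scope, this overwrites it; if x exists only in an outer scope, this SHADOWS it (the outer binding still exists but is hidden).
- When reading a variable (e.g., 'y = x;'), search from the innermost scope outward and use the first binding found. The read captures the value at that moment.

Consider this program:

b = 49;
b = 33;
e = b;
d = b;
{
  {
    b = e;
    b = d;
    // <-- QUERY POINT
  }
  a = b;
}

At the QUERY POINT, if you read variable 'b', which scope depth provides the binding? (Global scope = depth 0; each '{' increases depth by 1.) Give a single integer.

Step 1: declare b=49 at depth 0
Step 2: declare b=33 at depth 0
Step 3: declare e=(read b)=33 at depth 0
Step 4: declare d=(read b)=33 at depth 0
Step 5: enter scope (depth=1)
Step 6: enter scope (depth=2)
Step 7: declare b=(read e)=33 at depth 2
Step 8: declare b=(read d)=33 at depth 2
Visible at query point: b=33 d=33 e=33

Answer: 2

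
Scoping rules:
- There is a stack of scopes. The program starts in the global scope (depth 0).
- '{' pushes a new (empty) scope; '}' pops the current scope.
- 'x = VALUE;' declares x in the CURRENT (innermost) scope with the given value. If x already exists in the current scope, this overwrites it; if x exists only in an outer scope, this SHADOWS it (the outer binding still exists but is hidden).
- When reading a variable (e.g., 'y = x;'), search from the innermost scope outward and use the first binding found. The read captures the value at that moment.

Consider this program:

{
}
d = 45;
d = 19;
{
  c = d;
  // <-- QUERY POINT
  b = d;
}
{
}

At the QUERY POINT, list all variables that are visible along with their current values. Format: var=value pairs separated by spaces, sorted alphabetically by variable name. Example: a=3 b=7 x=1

Step 1: enter scope (depth=1)
Step 2: exit scope (depth=0)
Step 3: declare d=45 at depth 0
Step 4: declare d=19 at depth 0
Step 5: enter scope (depth=1)
Step 6: declare c=(read d)=19 at depth 1
Visible at query point: c=19 d=19

Answer: c=19 d=19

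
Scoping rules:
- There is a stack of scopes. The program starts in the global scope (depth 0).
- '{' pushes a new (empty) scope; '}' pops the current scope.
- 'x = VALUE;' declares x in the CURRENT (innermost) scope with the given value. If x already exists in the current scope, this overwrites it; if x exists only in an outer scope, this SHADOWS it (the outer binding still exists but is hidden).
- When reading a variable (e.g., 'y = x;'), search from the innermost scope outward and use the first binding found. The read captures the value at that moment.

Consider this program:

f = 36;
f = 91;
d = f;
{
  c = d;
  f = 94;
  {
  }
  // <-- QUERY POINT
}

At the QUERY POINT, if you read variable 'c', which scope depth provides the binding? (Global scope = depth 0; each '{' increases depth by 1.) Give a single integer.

Step 1: declare f=36 at depth 0
Step 2: declare f=91 at depth 0
Step 3: declare d=(read f)=91 at depth 0
Step 4: enter scope (depth=1)
Step 5: declare c=(read d)=91 at depth 1
Step 6: declare f=94 at depth 1
Step 7: enter scope (depth=2)
Step 8: exit scope (depth=1)
Visible at query point: c=91 d=91 f=94

Answer: 1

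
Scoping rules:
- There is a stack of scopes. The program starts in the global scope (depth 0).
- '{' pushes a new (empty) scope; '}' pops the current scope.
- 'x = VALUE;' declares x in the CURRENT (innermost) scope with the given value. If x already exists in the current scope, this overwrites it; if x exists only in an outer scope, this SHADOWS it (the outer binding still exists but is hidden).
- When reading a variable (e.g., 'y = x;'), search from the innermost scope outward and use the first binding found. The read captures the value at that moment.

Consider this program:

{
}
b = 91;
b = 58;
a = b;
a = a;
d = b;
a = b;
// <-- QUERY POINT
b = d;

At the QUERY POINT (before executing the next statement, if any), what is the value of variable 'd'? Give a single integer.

Answer: 58

Derivation:
Step 1: enter scope (depth=1)
Step 2: exit scope (depth=0)
Step 3: declare b=91 at depth 0
Step 4: declare b=58 at depth 0
Step 5: declare a=(read b)=58 at depth 0
Step 6: declare a=(read a)=58 at depth 0
Step 7: declare d=(read b)=58 at depth 0
Step 8: declare a=(read b)=58 at depth 0
Visible at query point: a=58 b=58 d=58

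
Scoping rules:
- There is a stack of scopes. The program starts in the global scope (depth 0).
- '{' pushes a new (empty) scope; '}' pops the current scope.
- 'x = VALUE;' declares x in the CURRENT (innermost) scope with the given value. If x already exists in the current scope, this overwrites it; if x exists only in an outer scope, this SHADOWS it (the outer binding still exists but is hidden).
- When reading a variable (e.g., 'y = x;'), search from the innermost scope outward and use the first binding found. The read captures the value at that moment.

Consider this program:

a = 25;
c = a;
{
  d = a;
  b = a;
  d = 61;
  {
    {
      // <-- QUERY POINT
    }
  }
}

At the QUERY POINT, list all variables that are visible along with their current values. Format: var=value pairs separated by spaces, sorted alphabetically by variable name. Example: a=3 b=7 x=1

Step 1: declare a=25 at depth 0
Step 2: declare c=(read a)=25 at depth 0
Step 3: enter scope (depth=1)
Step 4: declare d=(read a)=25 at depth 1
Step 5: declare b=(read a)=25 at depth 1
Step 6: declare d=61 at depth 1
Step 7: enter scope (depth=2)
Step 8: enter scope (depth=3)
Visible at query point: a=25 b=25 c=25 d=61

Answer: a=25 b=25 c=25 d=61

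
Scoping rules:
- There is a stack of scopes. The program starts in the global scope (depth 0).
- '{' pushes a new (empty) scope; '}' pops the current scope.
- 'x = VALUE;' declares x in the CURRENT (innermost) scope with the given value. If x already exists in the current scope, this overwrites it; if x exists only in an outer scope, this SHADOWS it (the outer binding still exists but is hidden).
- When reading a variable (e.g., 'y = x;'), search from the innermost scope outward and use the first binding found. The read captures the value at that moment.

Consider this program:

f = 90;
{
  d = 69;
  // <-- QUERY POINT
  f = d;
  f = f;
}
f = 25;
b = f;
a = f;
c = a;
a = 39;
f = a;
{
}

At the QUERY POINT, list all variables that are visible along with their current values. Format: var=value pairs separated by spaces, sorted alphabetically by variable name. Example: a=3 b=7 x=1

Answer: d=69 f=90

Derivation:
Step 1: declare f=90 at depth 0
Step 2: enter scope (depth=1)
Step 3: declare d=69 at depth 1
Visible at query point: d=69 f=90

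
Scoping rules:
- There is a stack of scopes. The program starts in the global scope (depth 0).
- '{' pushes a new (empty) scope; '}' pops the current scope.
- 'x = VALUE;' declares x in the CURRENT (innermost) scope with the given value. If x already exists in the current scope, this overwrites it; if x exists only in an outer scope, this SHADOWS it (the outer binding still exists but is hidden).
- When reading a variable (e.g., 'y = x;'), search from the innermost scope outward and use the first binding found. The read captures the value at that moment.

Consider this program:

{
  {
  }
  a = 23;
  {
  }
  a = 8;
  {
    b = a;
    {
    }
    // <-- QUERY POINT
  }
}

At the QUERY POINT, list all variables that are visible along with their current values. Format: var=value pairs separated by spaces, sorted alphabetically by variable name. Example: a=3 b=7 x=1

Answer: a=8 b=8

Derivation:
Step 1: enter scope (depth=1)
Step 2: enter scope (depth=2)
Step 3: exit scope (depth=1)
Step 4: declare a=23 at depth 1
Step 5: enter scope (depth=2)
Step 6: exit scope (depth=1)
Step 7: declare a=8 at depth 1
Step 8: enter scope (depth=2)
Step 9: declare b=(read a)=8 at depth 2
Step 10: enter scope (depth=3)
Step 11: exit scope (depth=2)
Visible at query point: a=8 b=8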